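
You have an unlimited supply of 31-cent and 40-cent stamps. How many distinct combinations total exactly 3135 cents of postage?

2

Need nonnegative integers with 31j + 40k = 3135.
gcd(31, 40) = 1, and 31·(-9) + 40·(7) = 1.
So (j₀, k₀) = (-28215, 21945); general j = -28215 + 40t, k = 21945 - 31t.
j ≥ 0 ⇒ t ≥ 706; k ≥ 0 ⇒ t ≤ 707. That's 2 values of t.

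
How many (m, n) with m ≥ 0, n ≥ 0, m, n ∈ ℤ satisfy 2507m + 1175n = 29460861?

gcd(2507, 1175):
  2507 = 2×1175 + 157
  1175 = 7×157 + 76
  157 = 2×76 + 5
  76 = 15×5 + 1
  5 = 5×1
so gcd(2507, 1175) = 1.
Back-substitute for Bézout coefficients:
  1 = 76 - 15×5
  ... = 2507×(-232) + 1175×(495)
Scale by 29460861: one solution is (-6834919752, 14583126195). Reduce m mod 1175: (23, 25024).
General: m = 23 + 1175t, n = 25024 - 2507t.
m ≥ 0 ⇒ t ≥ 0; n ≥ 0 ⇒ t ≤ 9. So t ∈ [0, 9]: 10 solutions.

10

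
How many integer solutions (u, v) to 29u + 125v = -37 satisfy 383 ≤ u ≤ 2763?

19

gcd(125, 29) = 1  (125 = 4×29 + 9, 29 = 3×9 + 2, 9 = 4×2 + 1, 2 = 2×1).
Back-substituting, 29×(-56) + 125×(13) = 1.
Scale by -37: particular solution (2072, -481); reduce u mod 125: (72, -17).
General solution: u = 72 + 125t, v = -17 - 29t for integer t.
383 ≤ 72 + 125t ≤ 2763 gives t ∈ [3, 21], which is 19 values.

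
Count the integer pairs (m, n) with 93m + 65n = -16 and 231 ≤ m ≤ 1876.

gcd(93, 65) = 1.
By Bézout, 93×(7) + 65×(-10) = 1.
Particular solution: (18, -26).
General solution: m = 18 + 65t, n = -26 - 93t for integer t.
231 ≤ 18 + 65t ≤ 1876 gives t ∈ [4, 28], which is 25 values.

25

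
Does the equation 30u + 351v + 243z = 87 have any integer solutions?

gcd(351, 30) = 3  (351 = 11×30 + 21, 30 = 1×21 + 9, 21 = 2×9 + 3, 9 = 3×3).
gcd(3, 243) = 3.
3 divides 87, so integer solutions exist.

yes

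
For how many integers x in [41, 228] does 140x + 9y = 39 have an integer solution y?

21

gcd(140, 9) = 1  (140 = 15·9 + 5, 9 = 1·5 + 4, 5 = 1·4 + 1, 4 = 4·1).
Back-substituting, 140·(2) + 9·(-31) = 1.
Scale by 39: particular solution (78, -1209); reduce x mod 9: (6, -89).
General solution: x = 6 + 9t, y = -89 - 140t for integer t.
41 ≤ 6 + 9t ≤ 228 gives t ∈ [4, 24], which is 21 values.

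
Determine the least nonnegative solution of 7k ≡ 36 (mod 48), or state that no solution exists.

gcd(48, 7):
  48 = 6×7 + 6
  7 = 1×6 + 1
  6 = 6×1
so gcd(48, 7) = 1.
1 divides 36, so solutions exist.
Back-substitute for Bézout coefficients:
  1 = 7 - 1×6
  ... = 7×(7) + 48×(-1)
So 7×(7) ≡ 1 (mod 48); multiply by 36: k ≡ 252 (mod 48).
Smallest nonnegative: k = 252 mod 48 = 12.

12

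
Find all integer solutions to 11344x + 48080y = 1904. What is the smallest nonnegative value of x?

gcd(48080, 11344) = 16.
16 divides 1904, so solutions exist.
By Bézout, 11344·(729) + 48080·(-172) = 16.
Scale by 1904/16 = 119: (x₀, y₀) = (86751, -20468).
General solution: x = 86751 + 3005t, y = -20468 - 709t for integer t.
x ≥ 0: smallest is 86751 mod 3005 = 2611 (at t = -28), with y = -616.

2611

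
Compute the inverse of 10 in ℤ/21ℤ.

19

gcd(21, 10) = 1  (21 = 2×10 + 1, 10 = 10×1).
Back-substituting, 10×(-2) + 21×(1) = 1.
So 10×-2 ≡ 1 (mod 21), and -2 mod 21 = 19.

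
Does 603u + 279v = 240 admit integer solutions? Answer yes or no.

no

gcd(603, 279):
  603 = 2·279 + 45
  279 = 6·45 + 9
  45 = 5·9
so gcd(603, 279) = 9.
9 does not divide 240 (remainder 6), so no integer solutions.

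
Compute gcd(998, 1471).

1

gcd(1471, 998) = 1  (1471 = 1×998 + 473, 998 = 2×473 + 52, 473 = 9×52 + 5, 52 = 10×5 + 2, 5 = 2×2 + 1, 2 = 2×1).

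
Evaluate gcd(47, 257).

gcd(257, 47):
  257 = 5·47 + 22
  47 = 2·22 + 3
  22 = 7·3 + 1
  3 = 3·1
so gcd(257, 47) = 1.

1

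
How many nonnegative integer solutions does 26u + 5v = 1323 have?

gcd(26, 5) = 1.
By Bézout, 26·(1) + 5·(-5) = 1.
One solution: (3, 249).
General: u = 3 + 5t, v = 249 - 26t.
u ≥ 0 ⇒ t ≥ 0; v ≥ 0 ⇒ t ≤ 9. So t ∈ [0, 9]: 10 solutions.

10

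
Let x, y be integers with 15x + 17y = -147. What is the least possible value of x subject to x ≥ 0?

gcd(17, 15):
  17 = 1*15 + 2
  15 = 7*2 + 1
  2 = 2*1
so gcd(17, 15) = 1.
1 divides -147, so solutions exist.
Back-substitute for Bézout coefficients:
  1 = 15 - 7*2
  ... = 15*(8) + 17*(-7)
Scale by -147/1 = -147: (x₀, y₀) = (-1176, 1029).
General solution: x = -1176 + 17t, y = 1029 - 15t for integer t.
x ≥ 0: smallest is -1176 mod 17 = 14 (at t = 70), with y = -21.

14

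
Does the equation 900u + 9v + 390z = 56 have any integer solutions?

no

gcd(900, 9) = 9  (900 = 100*9).
gcd(9, 390) = 3.
3 does not divide 56 (remainder 2), so no integer solutions.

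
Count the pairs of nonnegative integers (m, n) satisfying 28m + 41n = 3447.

gcd(41, 28) = 1.
By Bézout, 28*(-19) + 41*(13) = 1.
One solution: (25, 67).
General: m = 25 + 41t, n = 67 - 28t.
m ≥ 0 ⇒ t ≥ 0; n ≥ 0 ⇒ t ≤ 2. So t ∈ [0, 2]: 3 solutions.

3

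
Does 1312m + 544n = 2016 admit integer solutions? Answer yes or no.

gcd(1312, 544) = 32  (1312 = 2*544 + 224, 544 = 2*224 + 96, 224 = 2*96 + 32, 96 = 3*32).
32 divides 2016, so integer solutions exist.

yes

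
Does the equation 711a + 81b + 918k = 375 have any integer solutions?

gcd(711, 81):
  711 = 8*81 + 63
  81 = 1*63 + 18
  63 = 3*18 + 9
  18 = 2*9
so gcd(711, 81) = 9.
gcd(9, 918) = 9.
9 does not divide 375 (remainder 6), so no integer solutions.

no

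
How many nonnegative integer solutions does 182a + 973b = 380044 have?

15

gcd(973, 182) = 7  (973 = 5*182 + 63, 182 = 2*63 + 56, 63 = 1*56 + 7, 56 = 8*7).
Back-substituting, 182*(-16) + 973*(3) = 7.
Scale by 54292: one solution is (-868672, 162876). Reduce a mod 139: (78, 376).
General: a = 78 + 139t, b = 376 - 26t.
a ≥ 0 ⇒ t ≥ 0; b ≥ 0 ⇒ t ≤ 14. So t ∈ [0, 14]: 15 solutions.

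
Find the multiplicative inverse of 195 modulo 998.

gcd(998, 195) = 1  (998 = 5*195 + 23, 195 = 8*23 + 11, 23 = 2*11 + 1, 11 = 11*1).
Back-substituting, 195*(-87) + 998*(17) = 1.
So 195*-87 ≡ 1 (mod 998), and -87 mod 998 = 911.

911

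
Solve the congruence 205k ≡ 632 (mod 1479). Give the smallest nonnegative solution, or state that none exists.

1244

gcd(1479, 205) = 1.
1 divides 632, so solutions exist.
By Bézout, 205*(-101) + 1479*(14) = 1.
So 205*(-101) ≡ 1 (mod 1479); multiply by 632: k ≡ -63832 (mod 1479).
Smallest nonnegative: k = -63832 mod 1479 = 1244.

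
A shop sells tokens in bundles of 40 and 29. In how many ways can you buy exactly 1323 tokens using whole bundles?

1

Need nonnegative integers with 40j + 29k = 1323.
gcd(40, 29) = 1, and 40·(8) + 29·(-11) = 1.
So (j₀, k₀) = (10584, -14553); general j = 10584 + 29t, k = -14553 - 40t.
j ≥ 0 ⇒ t ≥ -364; k ≥ 0 ⇒ t ≤ -364. That's 1 value of t.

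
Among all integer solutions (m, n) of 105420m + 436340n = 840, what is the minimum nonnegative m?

19644

gcd(436340, 105420) = 20  (436340 = 4×105420 + 14660, 105420 = 7×14660 + 2800, 14660 = 5×2800 + 660, 2800 = 4×660 + 160, 660 = 4×160 + 20, 160 = 8×20).
20 divides 840, so solutions exist.
Back-substituting, 105420×(-2649) + 436340×(640) = 20.
Scale by 840/20 = 42: (m₀, n₀) = (-111258, 26880).
General solution: m = -111258 + 21817t, n = 26880 - 5271t for integer t.
m ≥ 0: smallest is -111258 mod 21817 = 19644 (at t = 6), with n = -4746.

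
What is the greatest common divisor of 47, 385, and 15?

1

gcd(385, 47):
  385 = 8·47 + 9
  47 = 5·9 + 2
  9 = 4·2 + 1
  2 = 2·1
so gcd(385, 47) = 1.
gcd(1, 15) = 1.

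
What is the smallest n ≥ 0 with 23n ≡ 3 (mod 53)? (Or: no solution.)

37

gcd(53, 23) = 1  (53 = 2*23 + 7, 23 = 3*7 + 2, 7 = 3*2 + 1, 2 = 2*1).
1 divides 3, so solutions exist.
Back-substituting, 23*(-23) + 53*(10) = 1.
So 23*(-23) ≡ 1 (mod 53); multiply by 3: n ≡ -69 (mod 53).
Smallest nonnegative: n = -69 mod 53 = 37.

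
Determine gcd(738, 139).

gcd(738, 139):
  738 = 5×139 + 43
  139 = 3×43 + 10
  43 = 4×10 + 3
  10 = 3×3 + 1
  3 = 3×1
so gcd(738, 139) = 1.

1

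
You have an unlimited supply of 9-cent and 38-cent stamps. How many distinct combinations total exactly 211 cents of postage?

Need nonnegative integers with 9j + 38k = 211.
gcd(9, 38) = 1, and 9·(17) + 38·(-4) = 1.
So (j₀, k₀) = (3587, -844); general j = 3587 + 38t, k = -844 - 9t.
j ≥ 0 ⇒ t ≥ -94; k ≥ 0 ⇒ t ≤ -94. That's 1 value of t.

1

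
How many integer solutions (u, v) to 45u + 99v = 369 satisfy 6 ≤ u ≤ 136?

12

gcd(99, 45):
  99 = 2×45 + 9
  45 = 5×9
so gcd(99, 45) = 9.
Back-substitute for Bézout coefficients:
  9 = 99 - 2×45
  ... = 45×(-2) + 99×(1)
Scale by 41: particular solution (-82, 41); reduce u mod 11: (6, 1).
General solution: u = 6 + 11t, v = 1 - 5t for integer t.
6 ≤ 6 + 11t ≤ 136 gives t ∈ [0, 11], which is 12 values.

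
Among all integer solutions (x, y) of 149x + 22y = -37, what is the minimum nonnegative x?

gcd(149, 22):
  149 = 6·22 + 17
  22 = 1·17 + 5
  17 = 3·5 + 2
  5 = 2·2 + 1
  2 = 2·1
so gcd(149, 22) = 1.
1 divides -37, so solutions exist.
Back-substitute for Bézout coefficients:
  1 = 5 - 2·2
  ... = 149·(-9) + 22·(61)
Scale by -37/1 = -37: (x₀, y₀) = (333, -2257).
General solution: x = 333 + 22t, y = -2257 - 149t for integer t.
x ≥ 0: smallest is 333 mod 22 = 3 (at t = -15), with y = -22.

3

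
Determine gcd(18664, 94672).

gcd(94672, 18664) = 8  (94672 = 5·18664 + 1352, 18664 = 13·1352 + 1088, 1352 = 1·1088 + 264, 1088 = 4·264 + 32, 264 = 8·32 + 8, 32 = 4·8).

8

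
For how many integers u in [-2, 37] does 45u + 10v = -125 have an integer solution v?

gcd(45, 10) = 5.
By Bézout, 45*(1) + 10*(-4) = 5.
Particular solution: (1, -17).
General solution: u = 1 + 2t, v = -17 - 9t for integer t.
-2 ≤ 1 + 2t ≤ 37 gives t ∈ [-1, 18], which is 20 values.

20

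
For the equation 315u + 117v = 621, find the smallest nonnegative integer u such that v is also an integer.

gcd(315, 117):
  315 = 2×117 + 81
  117 = 1×81 + 36
  81 = 2×36 + 9
  36 = 4×9
so gcd(315, 117) = 9.
9 divides 621, so solutions exist.
Back-substitute for Bézout coefficients:
  9 = 81 - 2×36
  ... = 315×(3) + 117×(-8)
Scale by 621/9 = 69: (u₀, v₀) = (207, -552).
General solution: u = 207 + 13t, v = -552 - 35t for integer t.
u ≥ 0: smallest is 207 mod 13 = 12 (at t = -15), with v = -27.

12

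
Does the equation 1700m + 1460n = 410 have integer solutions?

no

gcd(1700, 1460):
  1700 = 1*1460 + 240
  1460 = 6*240 + 20
  240 = 12*20
so gcd(1700, 1460) = 20.
20 does not divide 410 (remainder 10), so no integer solutions.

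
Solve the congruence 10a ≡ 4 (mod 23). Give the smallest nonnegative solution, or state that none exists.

gcd(23, 10) = 1.
1 divides 4, so solutions exist.
By Bézout, 10×(7) + 23×(-3) = 1.
So 10×(7) ≡ 1 (mod 23); multiply by 4: a ≡ 28 (mod 23).
Smallest nonnegative: a = 28 mod 23 = 5.

5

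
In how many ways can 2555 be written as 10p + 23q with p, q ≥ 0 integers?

gcd(23, 10) = 1  (23 = 2·10 + 3, 10 = 3·3 + 1, 3 = 3·1).
Back-substituting, 10·(7) + 23·(-3) = 1.
Scale by 2555: one solution is (17885, -7665). Reduce p mod 23: (14, 105).
General: p = 14 + 23t, q = 105 - 10t.
p ≥ 0 ⇒ t ≥ 0; q ≥ 0 ⇒ t ≤ 10. So t ∈ [0, 10]: 11 solutions.

11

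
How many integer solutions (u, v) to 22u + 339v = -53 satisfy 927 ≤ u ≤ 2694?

gcd(339, 22) = 1  (339 = 15*22 + 9, 22 = 2*9 + 4, 9 = 2*4 + 1, 4 = 4*1).
Back-substituting, 22*(-77) + 339*(5) = 1.
Scale by -53: particular solution (4081, -265); reduce u mod 339: (13, -1).
General solution: u = 13 + 339t, v = -1 - 22t for integer t.
927 ≤ 13 + 339t ≤ 2694 gives t ∈ [3, 7], which is 5 values.

5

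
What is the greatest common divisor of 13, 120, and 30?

gcd(120, 13):
  120 = 9·13 + 3
  13 = 4·3 + 1
  3 = 3·1
so gcd(120, 13) = 1.
gcd(1, 30) = 1.

1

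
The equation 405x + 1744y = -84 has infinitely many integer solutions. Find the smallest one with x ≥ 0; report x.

gcd(1744, 405):
  1744 = 4·405 + 124
  405 = 3·124 + 33
  124 = 3·33 + 25
  33 = 1·25 + 8
  25 = 3·8 + 1
  8 = 8·1
so gcd(1744, 405) = 1.
1 divides -84, so solutions exist.
Back-substitute for Bézout coefficients:
  1 = 25 - 3·8
  ... = 405·(-211) + 1744·(49)
Scale by -84/1 = -84: (x₀, y₀) = (17724, -4116).
General solution: x = 17724 + 1744t, y = -4116 - 405t for integer t.
x ≥ 0: smallest is 17724 mod 1744 = 284 (at t = -10), with y = -66.

284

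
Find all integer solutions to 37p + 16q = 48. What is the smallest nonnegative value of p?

gcd(37, 16):
  37 = 2·16 + 5
  16 = 3·5 + 1
  5 = 5·1
so gcd(37, 16) = 1.
1 divides 48, so solutions exist.
Back-substitute for Bézout coefficients:
  1 = 16 - 3·5
  ... = 37·(-3) + 16·(7)
Scale by 48/1 = 48: (p₀, q₀) = (-144, 336).
General solution: p = -144 + 16t, q = 336 - 37t for integer t.
p ≥ 0: smallest is -144 mod 16 = 0 (at t = 9), with q = 3.

0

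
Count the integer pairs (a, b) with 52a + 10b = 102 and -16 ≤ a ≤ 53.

gcd(52, 10) = 2  (52 = 5×10 + 2, 10 = 5×2).
Back-substituting, 52×(1) + 10×(-5) = 2.
Scale by 51: particular solution (51, -255); reduce a mod 5: (1, 5).
General solution: a = 1 + 5t, b = 5 - 26t for integer t.
-16 ≤ 1 + 5t ≤ 53 gives t ∈ [-3, 10], which is 14 values.

14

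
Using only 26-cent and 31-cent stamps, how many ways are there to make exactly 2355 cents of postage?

Need nonnegative integers with 26j + 31k = 2355.
gcd(26, 31) = 1, and 26·(6) + 31·(-5) = 1.
So (j₀, k₀) = (14130, -11775); general j = 14130 + 31t, k = -11775 - 26t.
j ≥ 0 ⇒ t ≥ -455; k ≥ 0 ⇒ t ≤ -453. That's 3 values of t.

3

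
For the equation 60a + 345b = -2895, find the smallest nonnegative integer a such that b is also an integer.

15

gcd(345, 60):
  345 = 5·60 + 45
  60 = 1·45 + 15
  45 = 3·15
so gcd(345, 60) = 15.
15 divides -2895, so solutions exist.
Back-substitute for Bézout coefficients:
  15 = 60 - 1·45
  ... = 60·(6) + 345·(-1)
Scale by -2895/15 = -193: (a₀, b₀) = (-1158, 193).
General solution: a = -1158 + 23t, b = 193 - 4t for integer t.
a ≥ 0: smallest is -1158 mod 23 = 15 (at t = 51), with b = -11.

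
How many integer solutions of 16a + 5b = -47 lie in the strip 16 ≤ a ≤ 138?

gcd(16, 5) = 1  (16 = 3*5 + 1, 5 = 5*1).
Back-substituting, 16*(1) + 5*(-3) = 1.
Scale by -47: particular solution (-47, 141); reduce a mod 5: (3, -19).
General solution: a = 3 + 5t, b = -19 - 16t for integer t.
16 ≤ 3 + 5t ≤ 138 gives t ∈ [3, 27], which is 25 values.

25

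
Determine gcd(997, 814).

gcd(997, 814):
  997 = 1*814 + 183
  814 = 4*183 + 82
  183 = 2*82 + 19
  82 = 4*19 + 6
  19 = 3*6 + 1
  6 = 6*1
so gcd(997, 814) = 1.

1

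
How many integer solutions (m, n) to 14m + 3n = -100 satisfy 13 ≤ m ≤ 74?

gcd(14, 3) = 1  (14 = 4·3 + 2, 3 = 1·2 + 1, 2 = 2·1).
Back-substituting, 14·(-1) + 3·(5) = 1.
Scale by -100: particular solution (100, -500); reduce m mod 3: (1, -38).
General solution: m = 1 + 3t, n = -38 - 14t for integer t.
13 ≤ 1 + 3t ≤ 74 gives t ∈ [4, 24], which is 21 values.

21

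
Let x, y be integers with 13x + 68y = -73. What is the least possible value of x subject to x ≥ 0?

gcd(68, 13) = 1.
1 divides -73, so solutions exist.
By Bézout, 13*(21) + 68*(-4) = 1.
Scale by -73/1 = -73: (x₀, y₀) = (-1533, 292).
General solution: x = -1533 + 68t, y = 292 - 13t for integer t.
x ≥ 0: smallest is -1533 mod 68 = 31 (at t = 23), with y = -7.

31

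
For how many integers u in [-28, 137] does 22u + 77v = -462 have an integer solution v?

24

gcd(77, 22) = 11.
By Bézout, 22×(-3) + 77×(1) = 11.
Particular solution: (0, -6).
General solution: u = 0 + 7t, v = -6 - 2t for integer t.
-28 ≤ 0 + 7t ≤ 137 gives t ∈ [-4, 19], which is 24 values.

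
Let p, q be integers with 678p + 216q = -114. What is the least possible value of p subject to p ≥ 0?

25

gcd(678, 216):
  678 = 3*216 + 30
  216 = 7*30 + 6
  30 = 5*6
so gcd(678, 216) = 6.
6 divides -114, so solutions exist.
Back-substitute for Bézout coefficients:
  6 = 216 - 7*30
  ... = 678*(-7) + 216*(22)
Scale by -114/6 = -19: (p₀, q₀) = (133, -418).
General solution: p = 133 + 36t, q = -418 - 113t for integer t.
p ≥ 0: smallest is 133 mod 36 = 25 (at t = -3), with q = -79.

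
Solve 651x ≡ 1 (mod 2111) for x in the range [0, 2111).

334

gcd(2111, 651) = 1.
By Bézout, 651·(334) + 2111·(-103) = 1.
So 651·334 ≡ 1 (mod 2111), and 334 mod 2111 = 334.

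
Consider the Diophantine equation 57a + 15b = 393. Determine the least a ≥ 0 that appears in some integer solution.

gcd(57, 15) = 3.
3 divides 393, so solutions exist.
By Bézout, 57·(-1) + 15·(4) = 3.
Scale by 393/3 = 131: (a₀, b₀) = (-131, 524).
General solution: a = -131 + 5t, b = 524 - 19t for integer t.
a ≥ 0: smallest is -131 mod 5 = 4 (at t = 27), with b = 11.

4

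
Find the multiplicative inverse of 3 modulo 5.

gcd(5, 3) = 1.
By Bézout, 3·(2) + 5·(-1) = 1.
So 3·2 ≡ 1 (mod 5), and 2 mod 5 = 2.

2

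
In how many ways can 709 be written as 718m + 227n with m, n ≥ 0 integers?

gcd(718, 227) = 1  (718 = 3·227 + 37, 227 = 6·37 + 5, 37 = 7·5 + 2, 5 = 2·2 + 1, 2 = 2·1).
Back-substituting, 718·(-92) + 227·(291) = 1.
Scale by 709: one solution is (-65228, 206319). Reduce m mod 227: (148, -465).
General: m = 148 + 227t, n = -465 - 718t.
m ≥ 0 ⇒ t ≥ 0; n ≥ 0 ⇒ t ≤ -1. So t ∈ [0, -1]: 0 solutions.

0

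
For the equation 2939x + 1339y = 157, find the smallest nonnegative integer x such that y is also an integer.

gcd(2939, 1339):
  2939 = 2×1339 + 261
  1339 = 5×261 + 34
  261 = 7×34 + 23
  34 = 1×23 + 11
  23 = 2×11 + 1
  11 = 11×1
so gcd(2939, 1339) = 1.
1 divides 157, so solutions exist.
Back-substitute for Bézout coefficients:
  1 = 23 - 2×11
  ... = 2939×(118) + 1339×(-259)
Scale by 157/1 = 157: (x₀, y₀) = (18526, -40663).
General solution: x = 18526 + 1339t, y = -40663 - 2939t for integer t.
x ≥ 0: smallest is 18526 mod 1339 = 1119 (at t = -13), with y = -2456.

1119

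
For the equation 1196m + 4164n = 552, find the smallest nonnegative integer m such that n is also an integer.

gcd(4164, 1196) = 4  (4164 = 3*1196 + 576, 1196 = 2*576 + 44, 576 = 13*44 + 4, 44 = 11*4).
4 divides 552, so solutions exist.
Back-substituting, 1196*(-94) + 4164*(27) = 4.
Scale by 552/4 = 138: (m₀, n₀) = (-12972, 3726).
General solution: m = -12972 + 1041t, n = 3726 - 299t for integer t.
m ≥ 0: smallest is -12972 mod 1041 = 561 (at t = 13), with n = -161.

561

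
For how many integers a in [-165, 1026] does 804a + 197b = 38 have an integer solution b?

gcd(804, 197):
  804 = 4×197 + 16
  197 = 12×16 + 5
  16 = 3×5 + 1
  5 = 5×1
so gcd(804, 197) = 1.
Back-substitute for Bézout coefficients:
  1 = 16 - 3×5
  ... = 804×(37) + 197×(-151)
Scale by 38: particular solution (1406, -5738); reduce a mod 197: (27, -110).
General solution: a = 27 + 197t, b = -110 - 804t for integer t.
-165 ≤ 27 + 197t ≤ 1026 gives t ∈ [0, 5], which is 6 values.

6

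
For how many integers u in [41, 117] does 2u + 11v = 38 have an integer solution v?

gcd(11, 2) = 1.
By Bézout, 2*(-5) + 11*(1) = 1.
Particular solution: (8, 2).
General solution: u = 8 + 11t, v = 2 - 2t for integer t.
41 ≤ 8 + 11t ≤ 117 gives t ∈ [3, 9], which is 7 values.

7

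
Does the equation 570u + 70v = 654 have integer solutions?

gcd(570, 70) = 10  (570 = 8·70 + 10, 70 = 7·10).
10 does not divide 654 (remainder 4), so no integer solutions.

no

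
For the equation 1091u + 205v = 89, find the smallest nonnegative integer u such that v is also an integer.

79

gcd(1091, 205) = 1.
1 divides 89, so solutions exist.
By Bézout, 1091×(-59) + 205×(314) = 1.
Scale by 89/1 = 89: (u₀, v₀) = (-5251, 27946).
General solution: u = -5251 + 205t, v = 27946 - 1091t for integer t.
u ≥ 0: smallest is -5251 mod 205 = 79 (at t = 26), with v = -420.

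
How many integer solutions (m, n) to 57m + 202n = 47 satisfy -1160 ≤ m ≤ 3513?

gcd(202, 57) = 1  (202 = 3×57 + 31, 57 = 1×31 + 26, 31 = 1×26 + 5, 26 = 5×5 + 1, 5 = 5×1).
Back-substituting, 57×(39) + 202×(-11) = 1.
Scale by 47: particular solution (1833, -517); reduce m mod 202: (15, -4).
General solution: m = 15 + 202t, n = -4 - 57t for integer t.
-1160 ≤ 15 + 202t ≤ 3513 gives t ∈ [-5, 17], which is 23 values.

23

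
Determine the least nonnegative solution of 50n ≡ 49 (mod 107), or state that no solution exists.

93

gcd(107, 50) = 1  (107 = 2*50 + 7, 50 = 7*7 + 1, 7 = 7*1).
1 divides 49, so solutions exist.
Back-substituting, 50*(15) + 107*(-7) = 1.
So 50*(15) ≡ 1 (mod 107); multiply by 49: n ≡ 735 (mod 107).
Smallest nonnegative: n = 735 mod 107 = 93.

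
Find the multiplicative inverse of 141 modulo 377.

123

gcd(377, 141) = 1  (377 = 2·141 + 95, 141 = 1·95 + 46, 95 = 2·46 + 3, 46 = 15·3 + 1, 3 = 3·1).
Back-substituting, 141·(123) + 377·(-46) = 1.
So 141·123 ≡ 1 (mod 377), and 123 mod 377 = 123.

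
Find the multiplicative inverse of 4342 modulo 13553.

gcd(13553, 4342) = 1  (13553 = 3×4342 + 527, 4342 = 8×527 + 126, 527 = 4×126 + 23, 126 = 5×23 + 11, 23 = 2×11 + 1, 11 = 11×1).
Back-substituting, 4342×(-1183) + 13553×(379) = 1.
So 4342×-1183 ≡ 1 (mod 13553), and -1183 mod 13553 = 12370.

12370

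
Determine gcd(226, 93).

1

gcd(226, 93):
  226 = 2·93 + 40
  93 = 2·40 + 13
  40 = 3·13 + 1
  13 = 13·1
so gcd(226, 93) = 1.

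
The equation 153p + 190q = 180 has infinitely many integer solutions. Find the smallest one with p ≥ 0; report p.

gcd(190, 153):
  190 = 1·153 + 37
  153 = 4·37 + 5
  37 = 7·5 + 2
  5 = 2·2 + 1
  2 = 2·1
so gcd(190, 153) = 1.
1 divides 180, so solutions exist.
Back-substitute for Bézout coefficients:
  1 = 5 - 2·2
  ... = 153·(77) + 190·(-62)
Scale by 180/1 = 180: (p₀, q₀) = (13860, -11160).
General solution: p = 13860 + 190t, q = -11160 - 153t for integer t.
p ≥ 0: smallest is 13860 mod 190 = 180 (at t = -72), with q = -144.

180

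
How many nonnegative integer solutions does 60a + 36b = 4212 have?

24

gcd(60, 36) = 12.
By Bézout, 60×(-1) + 36×(2) = 12.
One solution: (0, 117).
General: a = 0 + 3t, b = 117 - 5t.
a ≥ 0 ⇒ t ≥ 0; b ≥ 0 ⇒ t ≤ 23. So t ∈ [0, 23]: 24 solutions.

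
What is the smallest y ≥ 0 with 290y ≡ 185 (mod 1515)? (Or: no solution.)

gcd(1515, 290):
  1515 = 5*290 + 65
  290 = 4*65 + 30
  65 = 2*30 + 5
  30 = 6*5
so gcd(1515, 290) = 5.
5 divides 185, so solutions exist.
Back-substitute for Bézout coefficients:
  5 = 65 - 2*30
  ... = 290*(-47) + 1515*(9)
So 290*(-47) ≡ 5 (mod 1515); multiply by 37: y ≡ -1739 (mod 303).
Smallest nonnegative: y = -1739 mod 303 = 79.

79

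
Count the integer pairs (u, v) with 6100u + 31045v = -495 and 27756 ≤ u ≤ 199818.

gcd(31045, 6100) = 5  (31045 = 5×6100 + 545, 6100 = 11×545 + 105, 545 = 5×105 + 20, 105 = 5×20 + 5, 20 = 4×5).
Back-substituting, 6100×(1481) + 31045×(-291) = 5.
Scale by -99: particular solution (-146619, 28809); reduce u mod 6209: (2397, -471).
General solution: u = 2397 + 6209t, v = -471 - 1220t for integer t.
27756 ≤ 2397 + 6209t ≤ 199818 gives t ∈ [5, 31], which is 27 values.

27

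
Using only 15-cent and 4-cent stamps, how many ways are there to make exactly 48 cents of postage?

Need nonnegative integers with 15j + 4k = 48.
gcd(15, 4) = 1, and 15·(-1) + 4·(4) = 1.
So (j₀, k₀) = (-48, 192); general j = -48 + 4t, k = 192 - 15t.
j ≥ 0 ⇒ t ≥ 12; k ≥ 0 ⇒ t ≤ 12. That's 1 value of t.

1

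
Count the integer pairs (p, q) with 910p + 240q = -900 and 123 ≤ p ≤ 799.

gcd(910, 240):
  910 = 3×240 + 190
  240 = 1×190 + 50
  190 = 3×50 + 40
  50 = 1×40 + 10
  40 = 4×10
so gcd(910, 240) = 10.
Back-substitute for Bézout coefficients:
  10 = 50 - 1×40
  ... = 910×(-5) + 240×(19)
Scale by -90: particular solution (450, -1710); reduce p mod 24: (18, -72).
General solution: p = 18 + 24t, q = -72 - 91t for integer t.
123 ≤ 18 + 24t ≤ 799 gives t ∈ [5, 32], which is 28 values.

28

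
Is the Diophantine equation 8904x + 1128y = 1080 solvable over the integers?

gcd(8904, 1128) = 24  (8904 = 7*1128 + 1008, 1128 = 1*1008 + 120, 1008 = 8*120 + 48, 120 = 2*48 + 24, 48 = 2*24).
24 divides 1080, so integer solutions exist.

yes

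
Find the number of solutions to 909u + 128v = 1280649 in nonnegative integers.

11

gcd(909, 128) = 1.
By Bézout, 909·(-59) + 128·(419) = 1.
One solution: (109, 9231).
General: u = 109 + 128t, v = 9231 - 909t.
u ≥ 0 ⇒ t ≥ 0; v ≥ 0 ⇒ t ≤ 10. So t ∈ [0, 10]: 11 solutions.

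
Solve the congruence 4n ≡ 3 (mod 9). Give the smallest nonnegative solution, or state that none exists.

3

gcd(9, 4) = 1.
1 divides 3, so solutions exist.
By Bézout, 4·(-2) + 9·(1) = 1.
So 4·(-2) ≡ 1 (mod 9); multiply by 3: n ≡ -6 (mod 9).
Smallest nonnegative: n = -6 mod 9 = 3.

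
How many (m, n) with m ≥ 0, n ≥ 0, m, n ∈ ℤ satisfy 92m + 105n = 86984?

9

gcd(105, 92) = 1.
By Bézout, 92×(8) + 105×(-7) = 1.
One solution: (37, 796).
General: m = 37 + 105t, n = 796 - 92t.
m ≥ 0 ⇒ t ≥ 0; n ≥ 0 ⇒ t ≤ 8. So t ∈ [0, 8]: 9 solutions.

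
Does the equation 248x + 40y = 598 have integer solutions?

no

gcd(248, 40) = 8  (248 = 6×40 + 8, 40 = 5×8).
8 does not divide 598 (remainder 6), so no integer solutions.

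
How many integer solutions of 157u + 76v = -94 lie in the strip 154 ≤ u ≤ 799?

gcd(157, 76):
  157 = 2·76 + 5
  76 = 15·5 + 1
  5 = 5·1
so gcd(157, 76) = 1.
Back-substitute for Bézout coefficients:
  1 = 76 - 15·5
  ... = 157·(-15) + 76·(31)
Scale by -94: particular solution (1410, -2914); reduce u mod 76: (42, -88).
General solution: u = 42 + 76t, v = -88 - 157t for integer t.
154 ≤ 42 + 76t ≤ 799 gives t ∈ [2, 9], which is 8 values.

8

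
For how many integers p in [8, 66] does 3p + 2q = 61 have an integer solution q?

29

gcd(3, 2) = 1.
By Bézout, 3·(1) + 2·(-1) = 1.
Particular solution: (1, 29).
General solution: p = 1 + 2t, q = 29 - 3t for integer t.
8 ≤ 1 + 2t ≤ 66 gives t ∈ [4, 32], which is 29 values.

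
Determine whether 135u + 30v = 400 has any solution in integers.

no

gcd(135, 30) = 15.
15 does not divide 400 (remainder 10), so no integer solutions.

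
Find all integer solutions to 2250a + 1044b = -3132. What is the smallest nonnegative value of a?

gcd(2250, 1044) = 18.
18 divides -3132, so solutions exist.
By Bézout, 2250*(13) + 1044*(-28) = 18.
Scale by -3132/18 = -174: (a₀, b₀) = (-2262, 4872).
General solution: a = -2262 + 58t, b = 4872 - 125t for integer t.
a ≥ 0: smallest is -2262 mod 58 = 0 (at t = 39), with b = -3.

0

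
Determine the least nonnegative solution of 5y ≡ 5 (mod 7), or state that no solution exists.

gcd(7, 5):
  7 = 1·5 + 2
  5 = 2·2 + 1
  2 = 2·1
so gcd(7, 5) = 1.
1 divides 5, so solutions exist.
Back-substitute for Bézout coefficients:
  1 = 5 - 2·2
  ... = 5·(3) + 7·(-2)
So 5·(3) ≡ 1 (mod 7); multiply by 5: y ≡ 15 (mod 7).
Smallest nonnegative: y = 15 mod 7 = 1.

1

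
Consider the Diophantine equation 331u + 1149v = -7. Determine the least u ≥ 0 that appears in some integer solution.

gcd(1149, 331) = 1.
1 divides -7, so solutions exist.
By Bézout, 331*(-302) + 1149*(87) = 1.
Scale by -7/1 = -7: (u₀, v₀) = (2114, -609).
General solution: u = 2114 + 1149t, v = -609 - 331t for integer t.
u ≥ 0: smallest is 2114 mod 1149 = 965 (at t = -1), with v = -278.

965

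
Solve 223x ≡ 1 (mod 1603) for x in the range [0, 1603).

496

gcd(1603, 223):
  1603 = 7×223 + 42
  223 = 5×42 + 13
  42 = 3×13 + 3
  13 = 4×3 + 1
  3 = 3×1
so gcd(1603, 223) = 1.
Back-substitute for Bézout coefficients:
  1 = 13 - 4×3
  ... = 223×(496) + 1603×(-69)
So 223×496 ≡ 1 (mod 1603), and 496 mod 1603 = 496.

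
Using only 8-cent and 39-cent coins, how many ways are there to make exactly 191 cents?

1

Need nonnegative integers with 8j + 39k = 191.
gcd(8, 39) = 1, and 8·(5) + 39·(-1) = 1.
So (j₀, k₀) = (955, -191); general j = 955 + 39t, k = -191 - 8t.
j ≥ 0 ⇒ t ≥ -24; k ≥ 0 ⇒ t ≤ -24. That's 1 value of t.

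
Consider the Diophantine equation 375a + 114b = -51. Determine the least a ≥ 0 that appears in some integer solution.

33

gcd(375, 114):
  375 = 3×114 + 33
  114 = 3×33 + 15
  33 = 2×15 + 3
  15 = 5×3
so gcd(375, 114) = 3.
3 divides -51, so solutions exist.
Back-substitute for Bézout coefficients:
  3 = 33 - 2×15
  ... = 375×(7) + 114×(-23)
Scale by -51/3 = -17: (a₀, b₀) = (-119, 391).
General solution: a = -119 + 38t, b = 391 - 125t for integer t.
a ≥ 0: smallest is -119 mod 38 = 33 (at t = 4), with b = -109.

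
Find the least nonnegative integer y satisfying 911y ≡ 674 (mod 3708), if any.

gcd(3708, 911) = 1.
1 divides 674, so solutions exist.
By Bézout, 911×(-985) + 3708×(242) = 1.
So 911×(-985) ≡ 1 (mod 3708); multiply by 674: y ≡ -663890 (mod 3708).
Smallest nonnegative: y = -663890 mod 3708 = 3550.

3550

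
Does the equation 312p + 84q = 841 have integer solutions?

no

gcd(312, 84) = 12.
12 does not divide 841 (remainder 1), so no integer solutions.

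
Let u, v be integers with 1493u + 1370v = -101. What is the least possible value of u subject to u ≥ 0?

gcd(1493, 1370):
  1493 = 1·1370 + 123
  1370 = 11·123 + 17
  123 = 7·17 + 4
  17 = 4·4 + 1
  4 = 4·1
so gcd(1493, 1370) = 1.
1 divides -101, so solutions exist.
Back-substitute for Bézout coefficients:
  1 = 17 - 4·4
  ... = 1493·(-323) + 1370·(352)
Scale by -101/1 = -101: (u₀, v₀) = (32623, -35552).
General solution: u = 32623 + 1370t, v = -35552 - 1493t for integer t.
u ≥ 0: smallest is 32623 mod 1370 = 1113 (at t = -23), with v = -1213.

1113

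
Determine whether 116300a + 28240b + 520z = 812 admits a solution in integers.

gcd(116300, 28240) = 20  (116300 = 4·28240 + 3340, 28240 = 8·3340 + 1520, 3340 = 2·1520 + 300, 1520 = 5·300 + 20, 300 = 15·20).
gcd(20, 520) = 20.
20 does not divide 812 (remainder 12), so no integer solutions.

no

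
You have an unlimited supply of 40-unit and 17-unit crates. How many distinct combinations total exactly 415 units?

Need nonnegative integers with 40j + 17k = 415.
gcd(40, 17) = 1, and 40·(3) + 17·(-7) = 1.
So (j₀, k₀) = (1245, -2905); general j = 1245 + 17t, k = -2905 - 40t.
j ≥ 0 ⇒ t ≥ -73; k ≥ 0 ⇒ t ≤ -73. That's 1 value of t.

1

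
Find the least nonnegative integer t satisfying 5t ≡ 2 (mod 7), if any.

gcd(7, 5) = 1.
1 divides 2, so solutions exist.
By Bézout, 5×(3) + 7×(-2) = 1.
So 5×(3) ≡ 1 (mod 7); multiply by 2: t ≡ 6 (mod 7).
Smallest nonnegative: t = 6 mod 7 = 6.

6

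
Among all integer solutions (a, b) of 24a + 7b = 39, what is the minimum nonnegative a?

6

gcd(24, 7):
  24 = 3×7 + 3
  7 = 2×3 + 1
  3 = 3×1
so gcd(24, 7) = 1.
1 divides 39, so solutions exist.
Back-substitute for Bézout coefficients:
  1 = 7 - 2×3
  ... = 24×(-2) + 7×(7)
Scale by 39/1 = 39: (a₀, b₀) = (-78, 273).
General solution: a = -78 + 7t, b = 273 - 24t for integer t.
a ≥ 0: smallest is -78 mod 7 = 6 (at t = 12), with b = -15.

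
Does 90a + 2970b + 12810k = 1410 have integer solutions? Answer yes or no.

yes

gcd(2970, 90) = 90  (2970 = 33*90).
gcd(90, 12810) = 30.
30 divides 1410, so integer solutions exist.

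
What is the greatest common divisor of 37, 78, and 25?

1

gcd(78, 37):
  78 = 2·37 + 4
  37 = 9·4 + 1
  4 = 4·1
so gcd(78, 37) = 1.
gcd(1, 25) = 1.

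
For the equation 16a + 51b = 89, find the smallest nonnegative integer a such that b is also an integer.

gcd(51, 16):
  51 = 3×16 + 3
  16 = 5×3 + 1
  3 = 3×1
so gcd(51, 16) = 1.
1 divides 89, so solutions exist.
Back-substitute for Bézout coefficients:
  1 = 16 - 5×3
  ... = 16×(16) + 51×(-5)
Scale by 89/1 = 89: (a₀, b₀) = (1424, -445).
General solution: a = 1424 + 51t, b = -445 - 16t for integer t.
a ≥ 0: smallest is 1424 mod 51 = 47 (at t = -27), with b = -13.

47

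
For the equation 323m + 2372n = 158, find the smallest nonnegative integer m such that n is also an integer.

1550

gcd(2372, 323) = 1.
1 divides 158, so solutions exist.
By Bézout, 323·(235) + 2372·(-32) = 1.
Scale by 158/1 = 158: (m₀, n₀) = (37130, -5056).
General solution: m = 37130 + 2372t, n = -5056 - 323t for integer t.
m ≥ 0: smallest is 37130 mod 2372 = 1550 (at t = -15), with n = -211.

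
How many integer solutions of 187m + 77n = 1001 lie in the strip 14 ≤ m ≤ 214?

29

gcd(187, 77) = 11.
By Bézout, 187*(-2) + 77*(5) = 11.
Particular solution: (0, 13).
General solution: m = 0 + 7t, n = 13 - 17t for integer t.
14 ≤ 0 + 7t ≤ 214 gives t ∈ [2, 30], which is 29 values.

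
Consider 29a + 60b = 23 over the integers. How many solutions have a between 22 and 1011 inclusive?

16

gcd(60, 29):
  60 = 2×29 + 2
  29 = 14×2 + 1
  2 = 2×1
so gcd(60, 29) = 1.
Back-substitute for Bézout coefficients:
  1 = 29 - 14×2
  ... = 29×(29) + 60×(-14)
Scale by 23: particular solution (667, -322); reduce a mod 60: (7, -3).
General solution: a = 7 + 60t, b = -3 - 29t for integer t.
22 ≤ 7 + 60t ≤ 1011 gives t ∈ [1, 16], which is 16 values.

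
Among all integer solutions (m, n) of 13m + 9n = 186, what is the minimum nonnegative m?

gcd(13, 9) = 1.
1 divides 186, so solutions exist.
By Bézout, 13·(-2) + 9·(3) = 1.
Scale by 186/1 = 186: (m₀, n₀) = (-372, 558).
General solution: m = -372 + 9t, n = 558 - 13t for integer t.
m ≥ 0: smallest is -372 mod 9 = 6 (at t = 42), with n = 12.

6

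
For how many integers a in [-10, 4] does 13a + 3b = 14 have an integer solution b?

5

gcd(13, 3) = 1.
By Bézout, 13·(1) + 3·(-4) = 1.
Particular solution: (2, -4).
General solution: a = 2 + 3t, b = -4 - 13t for integer t.
-10 ≤ 2 + 3t ≤ 4 gives t ∈ [-4, 0], which is 5 values.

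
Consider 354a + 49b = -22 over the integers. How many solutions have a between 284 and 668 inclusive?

gcd(354, 49) = 1.
By Bézout, 354*(9) + 49*(-65) = 1.
Particular solution: (47, -340).
General solution: a = 47 + 49t, b = -340 - 354t for integer t.
284 ≤ 47 + 49t ≤ 668 gives t ∈ [5, 12], which is 8 values.

8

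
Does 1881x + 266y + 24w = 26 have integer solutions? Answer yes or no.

gcd(1881, 266):
  1881 = 7×266 + 19
  266 = 14×19
so gcd(1881, 266) = 19.
gcd(19, 24) = 1.
1 divides 26, so integer solutions exist.

yes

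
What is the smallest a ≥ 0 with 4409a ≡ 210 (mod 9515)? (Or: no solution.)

gcd(9515, 4409) = 1.
1 divides 210, so solutions exist.
By Bézout, 4409×(-2976) + 9515×(1379) = 1.
So 4409×(-2976) ≡ 1 (mod 9515); multiply by 210: a ≡ -624960 (mod 9515).
Smallest nonnegative: a = -624960 mod 9515 = 3030.

3030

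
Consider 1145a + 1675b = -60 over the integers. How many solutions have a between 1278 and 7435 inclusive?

gcd(1675, 1145) = 5  (1675 = 1·1145 + 530, 1145 = 2·530 + 85, 530 = 6·85 + 20, 85 = 4·20 + 5, 20 = 4·5).
Back-substituting, 1145·(79) + 1675·(-54) = 5.
Scale by -12: particular solution (-948, 648); reduce a mod 335: (57, -39).
General solution: a = 57 + 335t, b = -39 - 229t for integer t.
1278 ≤ 57 + 335t ≤ 7435 gives t ∈ [4, 22], which is 19 values.

19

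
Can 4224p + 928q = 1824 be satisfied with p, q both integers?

yes

gcd(4224, 928) = 32  (4224 = 4·928 + 512, 928 = 1·512 + 416, 512 = 1·416 + 96, 416 = 4·96 + 32, 96 = 3·32).
32 divides 1824, so integer solutions exist.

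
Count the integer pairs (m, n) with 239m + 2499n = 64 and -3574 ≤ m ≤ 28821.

13

gcd(2499, 239) = 1.
By Bézout, 239·(596) + 2499·(-57) = 1.
Particular solution: (659, -63).
General solution: m = 659 + 2499t, n = -63 - 239t for integer t.
-3574 ≤ 659 + 2499t ≤ 28821 gives t ∈ [-1, 11], which is 13 values.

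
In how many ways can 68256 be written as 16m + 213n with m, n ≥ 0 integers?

21

gcd(213, 16):
  213 = 13*16 + 5
  16 = 3*5 + 1
  5 = 5*1
so gcd(213, 16) = 1.
Back-substitute for Bézout coefficients:
  1 = 16 - 3*5
  ... = 16*(40) + 213*(-3)
Scale by 68256: one solution is (2730240, -204768). Reduce m mod 213: (6, 320).
General: m = 6 + 213t, n = 320 - 16t.
m ≥ 0 ⇒ t ≥ 0; n ≥ 0 ⇒ t ≤ 20. So t ∈ [0, 20]: 21 solutions.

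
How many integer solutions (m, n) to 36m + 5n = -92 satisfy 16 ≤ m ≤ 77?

gcd(36, 5) = 1.
By Bézout, 36*(1) + 5*(-7) = 1.
Particular solution: (3, -40).
General solution: m = 3 + 5t, n = -40 - 36t for integer t.
16 ≤ 3 + 5t ≤ 77 gives t ∈ [3, 14], which is 12 values.

12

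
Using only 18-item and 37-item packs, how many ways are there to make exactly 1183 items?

2

Need nonnegative integers with 18j + 37k = 1183.
gcd(18, 37) = 1, and 18·(-2) + 37·(1) = 1.
So (j₀, k₀) = (-2366, 1183); general j = -2366 + 37t, k = 1183 - 18t.
j ≥ 0 ⇒ t ≥ 64; k ≥ 0 ⇒ t ≤ 65. That's 2 values of t.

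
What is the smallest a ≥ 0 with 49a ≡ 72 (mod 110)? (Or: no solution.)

gcd(110, 49) = 1.
1 divides 72, so solutions exist.
By Bézout, 49·(9) + 110·(-4) = 1.
So 49·(9) ≡ 1 (mod 110); multiply by 72: a ≡ 648 (mod 110).
Smallest nonnegative: a = 648 mod 110 = 98.

98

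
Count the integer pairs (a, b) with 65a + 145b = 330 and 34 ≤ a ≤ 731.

gcd(145, 65) = 5.
By Bézout, 65·(9) + 145·(-4) = 5.
Particular solution: (14, -4).
General solution: a = 14 + 29t, b = -4 - 13t for integer t.
34 ≤ 14 + 29t ≤ 731 gives t ∈ [1, 24], which is 24 values.

24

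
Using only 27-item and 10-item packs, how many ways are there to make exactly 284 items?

1

Need nonnegative integers with 27j + 10k = 284.
gcd(27, 10) = 1, and 27·(3) + 10·(-8) = 1.
So (j₀, k₀) = (852, -2272); general j = 852 + 10t, k = -2272 - 27t.
j ≥ 0 ⇒ t ≥ -85; k ≥ 0 ⇒ t ≤ -85. That's 1 value of t.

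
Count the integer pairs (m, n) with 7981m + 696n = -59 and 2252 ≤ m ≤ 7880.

gcd(7981, 696) = 1.
By Bézout, 7981·(-227) + 696·(2603) = 1.
Particular solution: (169, -1938).
General solution: m = 169 + 696t, n = -1938 - 7981t for integer t.
2252 ≤ 169 + 696t ≤ 7880 gives t ∈ [3, 11], which is 9 values.

9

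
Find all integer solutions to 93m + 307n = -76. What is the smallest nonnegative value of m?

gcd(307, 93):
  307 = 3*93 + 28
  93 = 3*28 + 9
  28 = 3*9 + 1
  9 = 9*1
so gcd(307, 93) = 1.
1 divides -76, so solutions exist.
Back-substitute for Bézout coefficients:
  1 = 28 - 3*9
  ... = 93*(-33) + 307*(10)
Scale by -76/1 = -76: (m₀, n₀) = (2508, -760).
General solution: m = 2508 + 307t, n = -760 - 93t for integer t.
m ≥ 0: smallest is 2508 mod 307 = 52 (at t = -8), with n = -16.

52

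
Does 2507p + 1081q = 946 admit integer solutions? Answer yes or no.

gcd(2507, 1081) = 23.
23 does not divide 946 (remainder 3), so no integer solutions.

no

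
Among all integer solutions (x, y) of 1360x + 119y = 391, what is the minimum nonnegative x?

gcd(1360, 119):
  1360 = 11*119 + 51
  119 = 2*51 + 17
  51 = 3*17
so gcd(1360, 119) = 17.
17 divides 391, so solutions exist.
Back-substitute for Bézout coefficients:
  17 = 119 - 2*51
  ... = 1360*(-2) + 119*(23)
Scale by 391/17 = 23: (x₀, y₀) = (-46, 529).
General solution: x = -46 + 7t, y = 529 - 80t for integer t.
x ≥ 0: smallest is -46 mod 7 = 3 (at t = 7), with y = -31.

3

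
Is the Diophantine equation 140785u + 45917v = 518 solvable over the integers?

yes

gcd(140785, 45917) = 37  (140785 = 3×45917 + 3034, 45917 = 15×3034 + 407, 3034 = 7×407 + 185, 407 = 2×185 + 37, 185 = 5×37).
37 divides 518, so integer solutions exist.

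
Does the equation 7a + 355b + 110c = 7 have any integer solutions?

gcd(355, 7) = 1  (355 = 50*7 + 5, 7 = 1*5 + 2, 5 = 2*2 + 1, 2 = 2*1).
gcd(1, 110) = 1.
1 divides 7, so integer solutions exist.

yes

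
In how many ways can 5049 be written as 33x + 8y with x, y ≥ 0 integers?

20

gcd(33, 8) = 1  (33 = 4*8 + 1, 8 = 8*1).
Back-substituting, 33*(1) + 8*(-4) = 1.
Scale by 5049: one solution is (5049, -20196). Reduce x mod 8: (1, 627).
General: x = 1 + 8t, y = 627 - 33t.
x ≥ 0 ⇒ t ≥ 0; y ≥ 0 ⇒ t ≤ 19. So t ∈ [0, 19]: 20 solutions.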